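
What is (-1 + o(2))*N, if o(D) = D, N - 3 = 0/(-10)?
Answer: 3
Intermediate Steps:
N = 3 (N = 3 + 0/(-10) = 3 + 0*(-⅒) = 3 + 0 = 3)
(-1 + o(2))*N = (-1 + 2)*3 = 1*3 = 3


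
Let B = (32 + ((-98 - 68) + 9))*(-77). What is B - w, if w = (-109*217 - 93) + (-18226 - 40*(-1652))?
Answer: -14483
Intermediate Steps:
B = 9625 (B = (32 + (-166 + 9))*(-77) = (32 - 157)*(-77) = -125*(-77) = 9625)
w = 24108 (w = (-23653 - 93) + (-18226 + 66080) = -23746 + 47854 = 24108)
B - w = 9625 - 1*24108 = 9625 - 24108 = -14483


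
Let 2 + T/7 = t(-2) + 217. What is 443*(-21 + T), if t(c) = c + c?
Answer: 645008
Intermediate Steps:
t(c) = 2*c
T = 1477 (T = -14 + 7*(2*(-2) + 217) = -14 + 7*(-4 + 217) = -14 + 7*213 = -14 + 1491 = 1477)
443*(-21 + T) = 443*(-21 + 1477) = 443*1456 = 645008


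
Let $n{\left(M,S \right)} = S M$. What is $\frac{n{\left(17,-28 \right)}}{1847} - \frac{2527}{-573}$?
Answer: $\frac{4394621}{1058331} \approx 4.1524$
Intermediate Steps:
$n{\left(M,S \right)} = M S$
$\frac{n{\left(17,-28 \right)}}{1847} - \frac{2527}{-573} = \frac{17 \left(-28\right)}{1847} - \frac{2527}{-573} = \left(-476\right) \frac{1}{1847} - - \frac{2527}{573} = - \frac{476}{1847} + \frac{2527}{573} = \frac{4394621}{1058331}$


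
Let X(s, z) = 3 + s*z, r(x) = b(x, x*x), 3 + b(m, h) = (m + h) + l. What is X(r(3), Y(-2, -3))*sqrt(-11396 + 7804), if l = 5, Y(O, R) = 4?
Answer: 118*I*sqrt(898) ≈ 3536.1*I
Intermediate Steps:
b(m, h) = 2 + h + m (b(m, h) = -3 + ((m + h) + 5) = -3 + ((h + m) + 5) = -3 + (5 + h + m) = 2 + h + m)
r(x) = 2 + x + x**2 (r(x) = 2 + x*x + x = 2 + x**2 + x = 2 + x + x**2)
X(r(3), Y(-2, -3))*sqrt(-11396 + 7804) = (3 + (2 + 3 + 3**2)*4)*sqrt(-11396 + 7804) = (3 + (2 + 3 + 9)*4)*sqrt(-3592) = (3 + 14*4)*(2*I*sqrt(898)) = (3 + 56)*(2*I*sqrt(898)) = 59*(2*I*sqrt(898)) = 118*I*sqrt(898)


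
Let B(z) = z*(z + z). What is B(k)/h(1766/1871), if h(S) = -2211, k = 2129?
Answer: -9065282/2211 ≈ -4100.1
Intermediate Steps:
B(z) = 2*z² (B(z) = z*(2*z) = 2*z²)
B(k)/h(1766/1871) = (2*2129²)/(-2211) = (2*4532641)*(-1/2211) = 9065282*(-1/2211) = -9065282/2211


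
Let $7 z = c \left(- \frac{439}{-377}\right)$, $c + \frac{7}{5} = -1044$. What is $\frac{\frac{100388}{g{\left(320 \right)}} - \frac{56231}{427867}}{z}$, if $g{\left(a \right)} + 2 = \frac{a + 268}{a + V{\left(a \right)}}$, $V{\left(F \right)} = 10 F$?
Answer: $\frac{498750912051850185}{1583653554078563} \approx 314.94$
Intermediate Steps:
$c = - \frac{5227}{5}$ ($c = - \frac{7}{5} - 1044 = - \frac{5227}{5} \approx -1045.4$)
$g{\left(a \right)} = -2 + \frac{268 + a}{11 a}$ ($g{\left(a \right)} = -2 + \frac{a + 268}{a + 10 a} = -2 + \frac{268 + a}{11 a}$)
$z = - \frac{2294653}{13195}$ ($z = \frac{\left(- \frac{5227}{5}\right) \left(- \frac{439}{-377}\right)}{7} = \frac{\left(- \frac{5227}{5}\right) \left(\left(-439\right) \left(- \frac{1}{377}\right)\right)}{7} = \frac{\left(- \frac{5227}{5}\right) \frac{439}{377}}{7} = \frac{1}{7} \left(- \frac{2294653}{1885}\right) = - \frac{2294653}{13195} \approx -173.9$)
$\frac{\frac{100388}{g{\left(320 \right)}} - \frac{56231}{427867}}{z} = \frac{\frac{100388}{\frac{1}{11} \cdot \frac{1}{320} \left(268 - 6720\right)} - \frac{56231}{427867}}{- \frac{2294653}{13195}} = \left(\frac{100388}{\frac{1}{11} \cdot \frac{1}{320} \left(268 - 6720\right)} - \frac{56231}{427867}\right) \left(- \frac{13195}{2294653}\right) = \left(\frac{100388}{\frac{1}{11} \cdot \frac{1}{320} \left(-6452\right)} - \frac{56231}{427867}\right) \left(- \frac{13195}{2294653}\right) = \left(\frac{100388}{- \frac{1613}{880}} - \frac{56231}{427867}\right) \left(- \frac{13195}{2294653}\right) = \left(100388 \left(- \frac{880}{1613}\right) - \frac{56231}{427867}\right) \left(- \frac{13195}{2294653}\right) = \left(- \frac{88341440}{1613} - \frac{56231}{427867}\right) \left(- \frac{13195}{2294653}\right) = \left(- \frac{37798477609083}{690149471}\right) \left(- \frac{13195}{2294653}\right) = \frac{498750912051850185}{1583653554078563}$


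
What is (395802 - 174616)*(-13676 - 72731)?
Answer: -19112018702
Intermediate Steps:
(395802 - 174616)*(-13676 - 72731) = 221186*(-86407) = -19112018702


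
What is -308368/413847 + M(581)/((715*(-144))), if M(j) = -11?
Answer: -106885579/143466960 ≈ -0.74502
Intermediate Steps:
-308368/413847 + M(581)/((715*(-144))) = -308368/413847 - 11/(715*(-144)) = -308368*1/413847 - 11/(-102960) = -308368/413847 - 11*(-1/102960) = -308368/413847 + 1/9360 = -106885579/143466960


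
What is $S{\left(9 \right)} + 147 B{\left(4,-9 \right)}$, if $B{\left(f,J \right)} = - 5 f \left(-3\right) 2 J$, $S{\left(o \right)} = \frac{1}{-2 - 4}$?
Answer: $- \frac{952561}{6} \approx -1.5876 \cdot 10^{5}$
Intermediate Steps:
$S{\left(o \right)} = - \frac{1}{6}$ ($S{\left(o \right)} = \frac{1}{-6} = - \frac{1}{6}$)
$B{\left(f,J \right)} = 30 J f$ ($B{\left(f,J \right)} = 15 f 2 J = 30 J f$)
$S{\left(9 \right)} + 147 B{\left(4,-9 \right)} = - \frac{1}{6} + 147 \cdot 30 \left(-9\right) 4 = - \frac{1}{6} + 147 \left(-1080\right) = - \frac{1}{6} - 158760 = - \frac{952561}{6}$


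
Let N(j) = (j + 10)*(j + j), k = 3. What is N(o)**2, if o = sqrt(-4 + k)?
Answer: -396 - 80*I ≈ -396.0 - 80.0*I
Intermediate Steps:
o = I (o = sqrt(-4 + 3) = sqrt(-1) = I ≈ 1.0*I)
N(j) = 2*j*(10 + j) (N(j) = (10 + j)*(2*j) = 2*j*(10 + j))
N(o)**2 = (2*I*(10 + I))**2 = -4*(10 + I)**2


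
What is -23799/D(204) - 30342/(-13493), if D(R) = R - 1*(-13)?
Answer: -314535693/2927981 ≈ -107.42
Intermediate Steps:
D(R) = 13 + R (D(R) = R + 13 = 13 + R)
-23799/D(204) - 30342/(-13493) = -23799/(13 + 204) - 30342/(-13493) = -23799/217 - 30342*(-1/13493) = -23799*1/217 + 30342/13493 = -23799/217 + 30342/13493 = -314535693/2927981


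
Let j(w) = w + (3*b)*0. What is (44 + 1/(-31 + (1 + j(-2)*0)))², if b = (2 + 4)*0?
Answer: 1739761/900 ≈ 1933.1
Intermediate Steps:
b = 0 (b = 6*0 = 0)
j(w) = w (j(w) = w + (3*0)*0 = w + 0*0 = w + 0 = w)
(44 + 1/(-31 + (1 + j(-2)*0)))² = (44 + 1/(-31 + (1 - 2*0)))² = (44 + 1/(-31 + (1 + 0)))² = (44 + 1/(-31 + 1))² = (44 + 1/(-30))² = (44 - 1/30)² = (1319/30)² = 1739761/900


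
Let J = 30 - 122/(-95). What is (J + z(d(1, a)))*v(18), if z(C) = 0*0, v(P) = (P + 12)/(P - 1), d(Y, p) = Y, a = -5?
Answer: 17832/323 ≈ 55.207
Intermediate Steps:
v(P) = (12 + P)/(-1 + P)
z(C) = 0
J = 2972/95 (J = 30 - 122*(-1)/95 = 30 - 1*(-122/95) = 30 + 122/95 = 2972/95 ≈ 31.284)
(J + z(d(1, a)))*v(18) = (2972/95 + 0)*((12 + 18)/(-1 + 18)) = 2972*(30/17)/95 = 2972*((1/17)*30)/95 = (2972/95)*(30/17) = 17832/323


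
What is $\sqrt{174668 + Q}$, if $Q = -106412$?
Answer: $12 \sqrt{474} \approx 261.26$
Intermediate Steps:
$\sqrt{174668 + Q} = \sqrt{174668 - 106412} = \sqrt{68256} = 12 \sqrt{474}$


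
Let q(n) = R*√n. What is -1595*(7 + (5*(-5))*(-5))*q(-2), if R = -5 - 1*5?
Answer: 2105400*I*√2 ≈ 2.9775e+6*I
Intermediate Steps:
R = -10 (R = -5 - 5 = -10)
q(n) = -10*√n
-1595*(7 + (5*(-5))*(-5))*q(-2) = -1595*(7 + (5*(-5))*(-5))*(-10*I*√2) = -1595*(7 - 25*(-5))*(-10*I*√2) = -1595*(7 + 125)*(-10*I*√2) = -210540*(-10*I*√2) = -(-2105400)*I*√2 = 2105400*I*√2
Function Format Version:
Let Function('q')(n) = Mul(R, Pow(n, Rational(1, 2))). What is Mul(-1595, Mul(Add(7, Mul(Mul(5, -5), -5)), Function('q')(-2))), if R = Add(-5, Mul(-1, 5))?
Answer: Mul(2105400, I, Pow(2, Rational(1, 2))) ≈ Mul(2.9775e+6, I)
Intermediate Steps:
R = -10 (R = Add(-5, -5) = -10)
Function('q')(n) = Mul(-10, Pow(n, Rational(1, 2)))
Mul(-1595, Mul(Add(7, Mul(Mul(5, -5), -5)), Function('q')(-2))) = Mul(-1595, Mul(Add(7, Mul(Mul(5, -5), -5)), Mul(-10, Pow(-2, Rational(1, 2))))) = Mul(-1595, Mul(Add(7, Mul(-25, -5)), Mul(-10, Mul(I, Pow(2, Rational(1, 2)))))) = Mul(-1595, Mul(Add(7, 125), Mul(-10, I, Pow(2, Rational(1, 2))))) = Mul(-1595, Mul(132, Mul(-10, I, Pow(2, Rational(1, 2))))) = Mul(-1595, Mul(-1320, I, Pow(2, Rational(1, 2)))) = Mul(2105400, I, Pow(2, Rational(1, 2)))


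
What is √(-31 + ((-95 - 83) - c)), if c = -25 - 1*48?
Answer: 2*I*√34 ≈ 11.662*I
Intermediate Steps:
c = -73 (c = -25 - 48 = -73)
√(-31 + ((-95 - 83) - c)) = √(-31 + ((-95 - 83) - 1*(-73))) = √(-31 + (-178 + 73)) = √(-31 - 105) = √(-136) = 2*I*√34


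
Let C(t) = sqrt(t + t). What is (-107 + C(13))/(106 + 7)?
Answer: -107/113 + sqrt(26)/113 ≈ -0.90178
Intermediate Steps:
C(t) = sqrt(2)*sqrt(t) (C(t) = sqrt(2*t) = sqrt(2)*sqrt(t))
(-107 + C(13))/(106 + 7) = (-107 + sqrt(2)*sqrt(13))/(106 + 7) = (-107 + sqrt(26))/113 = -107/113 + sqrt(26)/113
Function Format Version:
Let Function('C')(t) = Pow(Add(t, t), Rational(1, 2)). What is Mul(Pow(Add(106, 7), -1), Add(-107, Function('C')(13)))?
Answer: Add(Rational(-107, 113), Mul(Rational(1, 113), Pow(26, Rational(1, 2)))) ≈ -0.90178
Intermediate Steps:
Function('C')(t) = Mul(Pow(2, Rational(1, 2)), Pow(t, Rational(1, 2))) (Function('C')(t) = Pow(Mul(2, t), Rational(1, 2)) = Mul(Pow(2, Rational(1, 2)), Pow(t, Rational(1, 2))))
Mul(Pow(Add(106, 7), -1), Add(-107, Function('C')(13))) = Mul(Pow(Add(106, 7), -1), Add(-107, Mul(Pow(2, Rational(1, 2)), Pow(13, Rational(1, 2))))) = Mul(Pow(113, -1), Add(-107, Pow(26, Rational(1, 2)))) = Mul(Rational(1, 113), Add(-107, Pow(26, Rational(1, 2)))) = Add(Rational(-107, 113), Mul(Rational(1, 113), Pow(26, Rational(1, 2))))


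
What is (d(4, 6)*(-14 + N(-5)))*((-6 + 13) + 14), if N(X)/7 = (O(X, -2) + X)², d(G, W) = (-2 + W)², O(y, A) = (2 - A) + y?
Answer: 79968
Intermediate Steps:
O(y, A) = 2 + y - A
N(X) = 7*(4 + 2*X)² (N(X) = 7*((2 + X - 1*(-2)) + X)² = 7*((2 + X + 2) + X)² = 7*((4 + X) + X)² = 7*(4 + 2*X)²)
(d(4, 6)*(-14 + N(-5)))*((-6 + 13) + 14) = ((-2 + 6)²*(-14 + 28*(2 - 5)²))*((-6 + 13) + 14) = (4²*(-14 + 28*(-3)²))*(7 + 14) = (16*(-14 + 28*9))*21 = (16*(-14 + 252))*21 = (16*238)*21 = 3808*21 = 79968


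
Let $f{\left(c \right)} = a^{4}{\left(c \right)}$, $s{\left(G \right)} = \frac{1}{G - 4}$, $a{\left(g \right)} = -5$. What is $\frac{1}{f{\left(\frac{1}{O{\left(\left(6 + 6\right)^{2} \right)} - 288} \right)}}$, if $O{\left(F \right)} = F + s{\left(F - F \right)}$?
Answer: $\frac{1}{625} \approx 0.0016$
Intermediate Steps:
$s{\left(G \right)} = \frac{1}{-4 + G}$
$O{\left(F \right)} = - \frac{1}{4} + F$ ($O{\left(F \right)} = F + \frac{1}{-4 + \left(F - F\right)} = F + \frac{1}{-4 + 0} = F + \frac{1}{-4} = F - \frac{1}{4} = - \frac{1}{4} + F$)
$f{\left(c \right)} = 625$ ($f{\left(c \right)} = \left(-5\right)^{4} = 625$)
$\frac{1}{f{\left(\frac{1}{O{\left(\left(6 + 6\right)^{2} \right)} - 288} \right)}} = \frac{1}{625}$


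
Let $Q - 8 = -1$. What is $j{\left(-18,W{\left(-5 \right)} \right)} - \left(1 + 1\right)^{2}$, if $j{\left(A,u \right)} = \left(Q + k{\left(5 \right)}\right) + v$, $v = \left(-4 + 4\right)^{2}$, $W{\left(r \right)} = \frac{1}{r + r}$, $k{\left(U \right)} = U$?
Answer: $8$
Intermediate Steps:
$Q = 7$ ($Q = 8 - 1 = 7$)
$W{\left(r \right)} = \frac{1}{2 r}$
$v = 0$ ($v = 0^{2} = 0$)
$j{\left(A,u \right)} = 12$ ($j{\left(A,u \right)} = \left(7 + 5\right) + 0 = 12 + 0 = 12$)
$j{\left(-18,W{\left(-5 \right)} \right)} - \left(1 + 1\right)^{2} = 12 - \left(1 + 1\right)^{2} = 12 - 2^{2} = 12 - 4 = 8$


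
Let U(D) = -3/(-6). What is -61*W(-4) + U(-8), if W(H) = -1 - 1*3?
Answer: 489/2 ≈ 244.50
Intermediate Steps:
W(H) = -4 (W(H) = -1 - 3 = -4)
U(D) = 1/2 (U(D) = -3*(-1/6) = 1/2)
-61*W(-4) + U(-8) = -61*(-4) + 1/2 = 244 + 1/2 = 489/2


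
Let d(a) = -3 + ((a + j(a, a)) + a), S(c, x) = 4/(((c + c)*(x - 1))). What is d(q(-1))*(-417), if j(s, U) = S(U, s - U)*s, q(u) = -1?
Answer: 2919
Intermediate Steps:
S(c, x) = 2/(c*(-1 + x)) (S(c, x) = 4/(((2*c)*(-1 + x))) = 4/((2*c*(-1 + x))) = 4*(1/(2*c*(-1 + x))) = 2/(c*(-1 + x)))
j(s, U) = 2*s/(U*(-1 + s - U)) (j(s, U) = (2/(U*(-1 + (s - U))))*s = (2/(U*(-1 + s - U)))*s = 2*s/(U*(-1 + s - U)))
d(a) = -5 + 2*a (d(a) = -3 + ((a + 2*a/(a*(-1 + a - a))) + a) = -3 + ((a + 2*a/(a*(-1))) + a) = -3 + ((a + 2*a*(-1)/a) + a) = -3 + ((a - 2) + a) = -3 + ((-2 + a) + a) = -3 + (-2 + 2*a) = -5 + 2*a)
d(q(-1))*(-417) = (-5 + 2*(-1))*(-417) = (-5 - 2)*(-417) = -7*(-417) = 2919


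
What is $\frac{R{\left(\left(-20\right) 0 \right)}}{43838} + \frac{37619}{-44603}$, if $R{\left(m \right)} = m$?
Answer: $- \frac{37619}{44603} \approx -0.84342$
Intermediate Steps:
$\frac{R{\left(\left(-20\right) 0 \right)}}{43838} + \frac{37619}{-44603} = \frac{\left(-20\right) 0}{43838} + \frac{37619}{-44603} = 0 \cdot \frac{1}{43838} + 37619 \left(- \frac{1}{44603}\right) = 0 - \frac{37619}{44603} = - \frac{37619}{44603}$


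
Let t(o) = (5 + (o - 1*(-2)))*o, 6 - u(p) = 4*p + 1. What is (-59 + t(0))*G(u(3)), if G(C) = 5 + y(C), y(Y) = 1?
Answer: -354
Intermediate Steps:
u(p) = 5 - 4*p (u(p) = 6 - (4*p + 1) = 6 - (1 + 4*p) = 6 + (-1 - 4*p) = 5 - 4*p)
t(o) = o*(7 + o) (t(o) = (5 + (o + 2))*o = (5 + (2 + o))*o = (7 + o)*o = o*(7 + o))
G(C) = 6 (G(C) = 5 + 1 = 6)
(-59 + t(0))*G(u(3)) = (-59 + 0*(7 + 0))*6 = (-59 + 0*7)*6 = (-59 + 0)*6 = -59*6 = -354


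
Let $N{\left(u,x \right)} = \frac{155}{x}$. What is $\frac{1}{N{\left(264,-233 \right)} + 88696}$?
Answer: $\frac{233}{20666013} \approx 1.1275 \cdot 10^{-5}$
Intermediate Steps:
$\frac{1}{N{\left(264,-233 \right)} + 88696} = \frac{1}{\frac{155}{-233} + 88696} = \frac{1}{155 \left(- \frac{1}{233}\right) + 88696} = \frac{1}{- \frac{155}{233} + 88696} = \frac{1}{\frac{20666013}{233}} = \frac{233}{20666013}$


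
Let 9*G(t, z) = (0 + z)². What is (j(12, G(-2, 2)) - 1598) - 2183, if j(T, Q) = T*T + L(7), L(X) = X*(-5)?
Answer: -3672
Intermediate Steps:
G(t, z) = z²/9 (G(t, z) = (0 + z)²/9 = z²/9)
L(X) = -5*X
j(T, Q) = -35 + T² (j(T, Q) = T*T - 5*7 = T² - 35 = -35 + T²)
(j(12, G(-2, 2)) - 1598) - 2183 = ((-35 + 12²) - 1598) - 2183 = ((-35 + 144) - 1598) - 2183 = (109 - 1598) - 2183 = -1489 - 2183 = -3672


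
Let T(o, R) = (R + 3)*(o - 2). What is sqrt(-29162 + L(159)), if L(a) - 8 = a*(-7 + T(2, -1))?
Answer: 3*I*sqrt(3363) ≈ 173.97*I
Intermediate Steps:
T(o, R) = (-2 + o)*(3 + R) (T(o, R) = (3 + R)*(-2 + o) = (-2 + o)*(3 + R))
L(a) = 8 - 7*a (L(a) = 8 + a*(-7 + (-6 - 2*(-1) + 3*2 - 1*2)) = 8 + a*(-7 + (-6 + 2 + 6 - 2)) = 8 + a*(-7 + 0) = 8 + a*(-7) = 8 - 7*a)
sqrt(-29162 + L(159)) = sqrt(-29162 + (8 - 7*159)) = sqrt(-29162 + (8 - 1113)) = sqrt(-29162 - 1105) = sqrt(-30267) = 3*I*sqrt(3363)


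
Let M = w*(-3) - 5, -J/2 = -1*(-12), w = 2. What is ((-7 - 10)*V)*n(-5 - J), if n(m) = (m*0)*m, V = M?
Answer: 0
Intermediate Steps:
J = -24 (J = -(-2)*(-12) = -2*12 = -24)
M = -11 (M = 2*(-3) - 5 = -6 - 5 = -11)
V = -11
n(m) = 0 (n(m) = 0*m = 0)
((-7 - 10)*V)*n(-5 - J) = ((-7 - 10)*(-11))*0 = -17*(-11)*0 = 187*0 = 0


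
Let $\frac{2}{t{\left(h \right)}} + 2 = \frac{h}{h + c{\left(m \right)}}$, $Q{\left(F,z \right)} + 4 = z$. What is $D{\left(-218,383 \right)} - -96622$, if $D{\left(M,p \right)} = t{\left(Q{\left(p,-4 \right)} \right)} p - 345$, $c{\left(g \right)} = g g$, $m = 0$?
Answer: $95511$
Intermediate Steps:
$Q{\left(F,z \right)} = -4 + z$
$c{\left(g \right)} = g^{2}$
$t{\left(h \right)} = -2$ ($t{\left(h \right)} = \frac{2}{-2 + \frac{h}{h + 0^{2}}} = \frac{2}{-2 + \frac{h}{h + 0}} = \frac{2}{-2 + \frac{h}{h}} = \frac{2}{-2 + 1} = \frac{2}{-1} = 2 \left(-1\right) = -2$)
$D{\left(M,p \right)} = -345 - 2 p$ ($D{\left(M,p \right)} = - 2 p - 345 = -345 - 2 p$)
$D{\left(-218,383 \right)} - -96622 = \left(-345 - 766\right) - -96622 = \left(-345 - 766\right) + 96622 = -1111 + 96622 = 95511$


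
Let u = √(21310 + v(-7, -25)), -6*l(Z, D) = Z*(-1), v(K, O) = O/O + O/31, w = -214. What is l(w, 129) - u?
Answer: -107/3 - 2*√5119774/31 ≈ -181.65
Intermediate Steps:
v(K, O) = 1 + O/31 (v(K, O) = 1 + O*(1/31) = 1 + O/31)
l(Z, D) = Z/6 (l(Z, D) = -Z*(-1)/6 = -(-1)*Z/6 = Z/6)
u = 2*√5119774/31 (u = √(21310 + (1 + (1/31)*(-25))) = √(21310 + (1 - 25/31)) = √(21310 + 6/31) = √(660616/31) = 2*√5119774/31 ≈ 145.98)
l(w, 129) - u = (⅙)*(-214) - 2*√5119774/31 = -107/3 - 2*√5119774/31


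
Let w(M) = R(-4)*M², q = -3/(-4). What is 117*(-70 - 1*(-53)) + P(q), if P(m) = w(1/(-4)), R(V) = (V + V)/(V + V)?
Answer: -31823/16 ≈ -1988.9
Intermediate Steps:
q = ¾ (q = -3*(-¼) = ¾ ≈ 0.75000)
R(V) = 1 (R(V) = (2*V)/((2*V)) = (2*V)*(1/(2*V)) = 1)
w(M) = M² (w(M) = 1*M² = M²)
P(m) = 1/16 (P(m) = (1/(-4))² = (-¼)² = 1/16)
117*(-70 - 1*(-53)) + P(q) = 117*(-70 - 1*(-53)) + 1/16 = 117*(-70 + 53) + 1/16 = 117*(-17) + 1/16 = -1989 + 1/16 = -31823/16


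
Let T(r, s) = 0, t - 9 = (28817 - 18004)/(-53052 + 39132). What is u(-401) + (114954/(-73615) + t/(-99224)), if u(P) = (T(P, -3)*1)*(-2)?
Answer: -6351306823061/4067075866368 ≈ -1.5616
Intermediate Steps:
t = 114467/13920 (t = 9 + (28817 - 18004)/(-53052 + 39132) = 9 + 10813/(-13920) = 9 + 10813*(-1/13920) = 9 - 10813/13920 = 114467/13920 ≈ 8.2232)
u(P) = 0 (u(P) = (0*1)*(-2) = 0*(-2) = 0)
u(-401) + (114954/(-73615) + t/(-99224)) = 0 + (114954/(-73615) + (114467/13920)/(-99224)) = 0 + (114954*(-1/73615) + (114467/13920)*(-1/99224)) = 0 + (-114954/73615 - 114467/1381198080) = 0 - 6351306823061/4067075866368 = -6351306823061/4067075866368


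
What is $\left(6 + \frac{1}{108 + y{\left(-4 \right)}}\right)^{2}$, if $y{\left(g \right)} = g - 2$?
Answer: $\frac{375769}{10404} \approx 36.118$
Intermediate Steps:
$y{\left(g \right)} = -2 + g$
$\left(6 + \frac{1}{108 + y{\left(-4 \right)}}\right)^{2} = \left(6 + \frac{1}{108 - 6}\right)^{2} = \left(6 + \frac{1}{102}\right)^{2} = \left(\frac{613}{102}\right)^{2} = \frac{375769}{10404}$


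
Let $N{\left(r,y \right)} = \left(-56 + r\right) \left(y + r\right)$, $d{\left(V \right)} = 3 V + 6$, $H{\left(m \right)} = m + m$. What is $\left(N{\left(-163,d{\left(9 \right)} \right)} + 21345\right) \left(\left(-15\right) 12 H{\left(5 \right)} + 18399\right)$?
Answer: $826879185$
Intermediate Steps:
$H{\left(m \right)} = 2 m$
$d{\left(V \right)} = 6 + 3 V$
$N{\left(r,y \right)} = \left(-56 + r\right) \left(r + y\right)$
$\left(N{\left(-163,d{\left(9 \right)} \right)} + 21345\right) \left(\left(-15\right) 12 H{\left(5 \right)} + 18399\right) = \left(\left(\left(-163\right)^{2} - -9128 - 56 \left(6 + 3 \cdot 9\right) - 163 \left(6 + 3 \cdot 9\right)\right) + 21345\right) \left(\left(-15\right) 12 \cdot 2 \cdot 5 + 18399\right) = \left(\left(26569 + 9128 - 56 \left(6 + 27\right) - 163 \left(6 + 27\right)\right) + 21345\right) \left(\left(-180\right) 10 + 18399\right) = \left(\left(26569 + 9128 - 1848 - 5379\right) + 21345\right) \left(-1800 + 18399\right) = \left(\left(26569 + 9128 - 1848 - 5379\right) + 21345\right) 16599 = \left(28470 + 21345\right) 16599 = 49815 \cdot 16599 = 826879185$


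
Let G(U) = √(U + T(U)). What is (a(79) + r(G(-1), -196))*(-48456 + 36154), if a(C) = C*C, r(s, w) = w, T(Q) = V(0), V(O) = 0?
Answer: -74365590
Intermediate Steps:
T(Q) = 0
G(U) = √U (G(U) = √(U + 0) = √U)
a(C) = C²
(a(79) + r(G(-1), -196))*(-48456 + 36154) = (79² - 196)*(-48456 + 36154) = (6241 - 196)*(-12302) = 6045*(-12302) = -74365590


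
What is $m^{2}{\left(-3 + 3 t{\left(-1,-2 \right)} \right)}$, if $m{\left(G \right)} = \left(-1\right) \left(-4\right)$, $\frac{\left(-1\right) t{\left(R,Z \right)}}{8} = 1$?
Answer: $16$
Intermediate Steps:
$t{\left(R,Z \right)} = -8$ ($t{\left(R,Z \right)} = \left(-8\right) 1 = -8$)
$m{\left(G \right)} = 4$
$m^{2}{\left(-3 + 3 t{\left(-1,-2 \right)} \right)} = 4^{2} = 16$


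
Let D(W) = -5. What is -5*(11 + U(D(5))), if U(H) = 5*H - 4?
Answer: 90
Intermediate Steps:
U(H) = -4 + 5*H
-5*(11 + U(D(5))) = -5*(11 + (-4 + 5*(-5))) = -5*(11 + (-4 - 25)) = -5*(11 - 29) = -5*(-18) = 90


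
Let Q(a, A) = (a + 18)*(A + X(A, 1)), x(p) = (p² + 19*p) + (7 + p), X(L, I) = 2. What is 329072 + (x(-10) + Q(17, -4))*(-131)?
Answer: 350425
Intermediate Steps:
x(p) = 7 + p² + 20*p
Q(a, A) = (2 + A)*(18 + a) (Q(a, A) = (a + 18)*(A + 2) = (18 + a)*(2 + A) = (2 + A)*(18 + a))
329072 + (x(-10) + Q(17, -4))*(-131) = 329072 + ((7 + (-10)² + 20*(-10)) + (36 + 2*17 + 18*(-4) - 4*17))*(-131) = 329072 + ((7 + 100 - 200) + (36 + 34 - 72 - 68))*(-131) = 329072 + (-93 - 70)*(-131) = 329072 - 163*(-131) = 329072 + 21353 = 350425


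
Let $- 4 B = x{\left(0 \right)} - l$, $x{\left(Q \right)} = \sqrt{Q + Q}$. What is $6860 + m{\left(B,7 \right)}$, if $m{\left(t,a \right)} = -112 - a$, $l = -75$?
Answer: $6741$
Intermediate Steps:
$x{\left(Q \right)} = \sqrt{2} \sqrt{Q}$ ($x{\left(Q \right)} = \sqrt{2 Q} = \sqrt{2} \sqrt{Q}$)
$B = - \frac{75}{4}$ ($B = - \frac{\sqrt{2} \sqrt{0} - -75}{4} = - \frac{\sqrt{2} \cdot 0 + 75}{4} = - \frac{0 + 75}{4} = \left(- \frac{1}{4}\right) 75 = - \frac{75}{4} \approx -18.75$)
$6860 + m{\left(B,7 \right)} = 6860 - 119 = 6741$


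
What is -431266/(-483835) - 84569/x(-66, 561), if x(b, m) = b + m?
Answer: -740072099/4354515 ≈ -169.96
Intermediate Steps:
-431266/(-483835) - 84569/x(-66, 561) = -431266/(-483835) - 84569/(-66 + 561) = -431266*(-1/483835) - 84569/495 = 39206/43985 - 84569*1/495 = 39206/43985 - 84569/495 = -740072099/4354515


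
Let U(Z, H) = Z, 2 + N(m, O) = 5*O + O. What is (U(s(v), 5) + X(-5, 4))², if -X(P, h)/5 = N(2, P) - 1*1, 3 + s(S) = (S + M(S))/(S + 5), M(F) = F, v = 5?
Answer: 26569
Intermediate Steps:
N(m, O) = -2 + 6*O (N(m, O) = -2 + (5*O + O) = -2 + 6*O)
s(S) = -3 + 2*S/(5 + S) (s(S) = -3 + (S + S)/(S + 5) = -3 + (2*S)/(5 + S) = -3 + 2*S/(5 + S))
X(P, h) = 15 - 30*P (X(P, h) = -5*((-2 + 6*P) - 1*1) = -5*((-2 + 6*P) - 1) = -5*(-3 + 6*P) = 15 - 30*P)
(U(s(v), 5) + X(-5, 4))² = ((-15 - 1*5)/(5 + 5) + (15 - 30*(-5)))² = ((-15 - 5)/10 + (15 + 150))² = ((⅒)*(-20) + 165)² = (-2 + 165)² = 163² = 26569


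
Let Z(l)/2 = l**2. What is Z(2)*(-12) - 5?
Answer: -101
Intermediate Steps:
Z(l) = 2*l**2
Z(2)*(-12) - 5 = (2*2**2)*(-12) - 5 = (2*4)*(-12) - 5 = 8*(-12) - 5 = -96 - 5 = -101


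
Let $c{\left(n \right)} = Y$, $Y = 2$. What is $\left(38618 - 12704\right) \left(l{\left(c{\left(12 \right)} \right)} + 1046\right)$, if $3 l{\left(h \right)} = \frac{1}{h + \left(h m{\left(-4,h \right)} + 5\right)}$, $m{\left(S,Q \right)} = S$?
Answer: $27097406$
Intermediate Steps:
$c{\left(n \right)} = 2$
$l{\left(h \right)} = \frac{1}{3 \left(5 - 3 h\right)}$ ($l{\left(h \right)} = \frac{1}{3 \left(h + \left(h \left(-4\right) + 5\right)\right)} = \frac{1}{3 \left(h - \left(-5 + 4 h\right)\right)} = \frac{1}{3 \left(5 - 3 h\right)}$)
$\left(38618 - 12704\right) \left(l{\left(c{\left(12 \right)} \right)} + 1046\right) = \left(38618 - 12704\right) \left(\frac{1}{3 \left(5 - 6\right)} + 1046\right) = 25914 \left(\frac{1}{3 \left(5 - 6\right)} + 1046\right) = 25914 \left(\frac{1}{3 \left(-1\right)} + 1046\right) = 25914 \left(\frac{1}{3} \left(-1\right) + 1046\right) = 25914 \left(- \frac{1}{3} + 1046\right) = 25914 \cdot \frac{3137}{3} = 27097406$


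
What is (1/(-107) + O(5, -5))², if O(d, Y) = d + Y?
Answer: 1/11449 ≈ 8.7344e-5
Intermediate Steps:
O(d, Y) = Y + d
(1/(-107) + O(5, -5))² = (1/(-107) + (-5 + 5))² = (-1/107 + 0)² = (-1/107)² = 1/11449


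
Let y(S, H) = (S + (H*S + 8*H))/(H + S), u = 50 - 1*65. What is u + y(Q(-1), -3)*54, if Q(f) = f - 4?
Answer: 159/2 ≈ 79.500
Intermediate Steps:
Q(f) = -4 + f
u = -15 (u = 50 - 65 = -15)
y(S, H) = (S + 8*H + H*S)/(H + S) (y(S, H) = (S + (8*H + H*S))/(H + S) = (S + 8*H + H*S)/(H + S))
u + y(Q(-1), -3)*54 = -15 + (((-4 - 1) + 8*(-3) - 3*(-4 - 1))/(-3 + (-4 - 1)))*54 = -15 + ((-5 - 24 - 3*(-5))/(-3 - 5))*54 = -15 + ((-5 - 24 + 15)/(-8))*54 = -15 - ⅛*(-14)*54 = -15 + (7/4)*54 = -15 + 189/2 = 159/2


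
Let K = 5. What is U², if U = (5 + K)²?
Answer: 10000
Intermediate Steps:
U = 100 (U = (5 + 5)² = 10² = 100)
U² = 100² = 10000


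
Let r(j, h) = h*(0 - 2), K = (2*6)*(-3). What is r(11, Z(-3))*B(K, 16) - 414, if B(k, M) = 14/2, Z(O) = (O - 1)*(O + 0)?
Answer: -582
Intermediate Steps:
Z(O) = O*(-1 + O) (Z(O) = (-1 + O)*O = O*(-1 + O))
K = -36 (K = 12*(-3) = -36)
B(k, M) = 7 (B(k, M) = 14*(½) = 7)
r(j, h) = -2*h (r(j, h) = h*(-2) = -2*h)
r(11, Z(-3))*B(K, 16) - 414 = -(-6)*(-1 - 3)*7 - 414 = -(-6)*(-4)*7 - 414 = -2*12*7 - 414 = -24*7 - 414 = -168 - 414 = -582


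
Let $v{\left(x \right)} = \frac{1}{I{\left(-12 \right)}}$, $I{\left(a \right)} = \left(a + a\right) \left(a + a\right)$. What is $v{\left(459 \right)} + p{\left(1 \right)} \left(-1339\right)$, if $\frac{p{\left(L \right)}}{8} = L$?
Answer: $- \frac{6170111}{576} \approx -10712.0$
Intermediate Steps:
$p{\left(L \right)} = 8 L$
$I{\left(a \right)} = 4 a^{2}$ ($I{\left(a \right)} = 2 a 2 a = 4 a^{2}$)
$v{\left(x \right)} = \frac{1}{576}$ ($v{\left(x \right)} = \frac{1}{4 \left(-12\right)^{2}} = \frac{1}{4 \cdot 144} = \frac{1}{576}$)
$v{\left(459 \right)} + p{\left(1 \right)} \left(-1339\right) = \frac{1}{576} + 8 \cdot 1 \left(-1339\right) = \frac{1}{576} + 8 \left(-1339\right) = \frac{1}{576} - 10712 = - \frac{6170111}{576}$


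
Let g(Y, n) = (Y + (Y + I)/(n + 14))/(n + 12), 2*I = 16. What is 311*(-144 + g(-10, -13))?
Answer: -41052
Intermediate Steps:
I = 8 (I = (½)*16 = 8)
g(Y, n) = (Y + (8 + Y)/(14 + n))/(12 + n) (g(Y, n) = (Y + (Y + 8)/(n + 14))/(n + 12) = (Y + (8 + Y)/(14 + n))/(12 + n))
311*(-144 + g(-10, -13)) = 311*(-144 + (8 + 15*(-10) - 10*(-13))/(168 + (-13)² + 26*(-13))) = 311*(-144 + (8 - 150 + 130)/(168 + 169 - 338)) = 311*(-144 - 12/(-1)) = 311*(-144 - 1*(-12)) = 311*(-144 + 12) = 311*(-132) = -41052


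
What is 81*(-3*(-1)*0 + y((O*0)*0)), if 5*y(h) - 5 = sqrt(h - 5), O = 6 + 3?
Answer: 81 + 81*I*sqrt(5)/5 ≈ 81.0 + 36.224*I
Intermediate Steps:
O = 9
y(h) = 1 + sqrt(-5 + h)/5 (y(h) = 1 + sqrt(h - 5)/5 = 1 + sqrt(-5 + h)/5)
81*(-3*(-1)*0 + y((O*0)*0)) = 81*(-3*(-1)*0 + (1 + sqrt(-5 + (9*0)*0)/5)) = 81*(3*0 + (1 + sqrt(-5 + 0*0)/5)) = 81*(0 + (1 + sqrt(-5 + 0)/5)) = 81*(0 + (1 + sqrt(-5)/5)) = 81*(0 + (1 + (I*sqrt(5))/5)) = 81*(0 + (1 + I*sqrt(5)/5)) = 81*(1 + I*sqrt(5)/5) = 81 + 81*I*sqrt(5)/5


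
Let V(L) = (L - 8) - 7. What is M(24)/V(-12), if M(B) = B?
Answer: -8/9 ≈ -0.88889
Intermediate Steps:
V(L) = -15 + L (V(L) = (-8 + L) - 7 = -15 + L)
M(24)/V(-12) = 24/(-15 - 12) = 24/(-27) = 24*(-1/27) = -8/9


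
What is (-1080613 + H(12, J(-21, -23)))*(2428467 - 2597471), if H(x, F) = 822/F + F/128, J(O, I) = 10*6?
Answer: 7305020995063/40 ≈ 1.8263e+11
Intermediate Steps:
J(O, I) = 60
H(x, F) = 822/F + F/128 (H(x, F) = 822/F + F*(1/128) = 822/F + F/128)
(-1080613 + H(12, J(-21, -23)))*(2428467 - 2597471) = (-1080613 + (822/60 + (1/128)*60))*(2428467 - 2597471) = (-1080613 + (822*(1/60) + 15/32))*(-169004) = (-1080613 + (137/10 + 15/32))*(-169004) = (-1080613 + 2267/160)*(-169004) = -172895813/160*(-169004) = 7305020995063/40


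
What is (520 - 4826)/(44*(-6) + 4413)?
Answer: -4306/4149 ≈ -1.0378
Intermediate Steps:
(520 - 4826)/(44*(-6) + 4413) = -4306/(-264 + 4413) = -4306/4149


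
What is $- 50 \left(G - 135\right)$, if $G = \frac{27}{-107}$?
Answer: $\frac{723600}{107} \approx 6762.6$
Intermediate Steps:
$G = - \frac{27}{107}$ ($G = 27 \left(- \frac{1}{107}\right) = - \frac{27}{107} \approx -0.25234$)
$- 50 \left(G - 135\right) = - 50 \left(- \frac{27}{107} - 135\right) = \left(-50\right) \left(- \frac{14472}{107}\right) = \frac{723600}{107}$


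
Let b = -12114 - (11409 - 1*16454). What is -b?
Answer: 7069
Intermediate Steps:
b = -7069 (b = -12114 - (11409 - 16454) = -12114 - 1*(-5045) = -12114 + 5045 = -7069)
-b = -1*(-7069) = 7069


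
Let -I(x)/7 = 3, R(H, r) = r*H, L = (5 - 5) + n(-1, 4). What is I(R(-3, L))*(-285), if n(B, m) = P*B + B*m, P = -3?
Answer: 5985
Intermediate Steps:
n(B, m) = -3*B + B*m
L = -1 (L = (5 - 5) - (-3 + 4) = 0 - 1*1 = 0 - 1 = -1)
R(H, r) = H*r
I(x) = -21 (I(x) = -7*3 = -21)
I(R(-3, L))*(-285) = -21*(-285) = 5985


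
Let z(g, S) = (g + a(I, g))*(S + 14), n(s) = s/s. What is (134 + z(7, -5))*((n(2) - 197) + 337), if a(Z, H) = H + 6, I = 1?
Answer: 44274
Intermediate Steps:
n(s) = 1
a(Z, H) = 6 + H
z(g, S) = (6 + 2*g)*(14 + S) (z(g, S) = (g + (6 + g))*(S + 14) = (6 + 2*g)*(14 + S))
(134 + z(7, -5))*((n(2) - 197) + 337) = (134 + (84 + 28*7 - 5*7 - 5*(6 + 7)))*((1 - 197) + 337) = (134 + (84 + 196 - 35 - 5*13))*(-196 + 337) = (134 + (84 + 196 - 35 - 65))*141 = (134 + 180)*141 = 314*141 = 44274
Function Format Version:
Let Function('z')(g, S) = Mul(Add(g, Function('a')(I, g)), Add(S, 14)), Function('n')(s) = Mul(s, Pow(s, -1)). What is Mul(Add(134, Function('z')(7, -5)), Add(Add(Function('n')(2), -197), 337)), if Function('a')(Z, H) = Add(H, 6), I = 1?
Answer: 44274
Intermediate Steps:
Function('n')(s) = 1
Function('a')(Z, H) = Add(6, H)
Function('z')(g, S) = Mul(Add(6, Mul(2, g)), Add(14, S)) (Function('z')(g, S) = Mul(Add(g, Add(6, g)), Add(S, 14)) = Mul(Add(6, Mul(2, g)), Add(14, S)))
Mul(Add(134, Function('z')(7, -5)), Add(Add(Function('n')(2), -197), 337)) = Mul(Add(134, Add(84, Mul(28, 7), Mul(-5, 7), Mul(-5, Add(6, 7)))), Add(Add(1, -197), 337)) = Mul(Add(134, Add(84, 196, -35, Mul(-5, 13))), Add(-196, 337)) = Mul(Add(134, Add(84, 196, -35, -65)), 141) = Mul(Add(134, 180), 141) = Mul(314, 141) = 44274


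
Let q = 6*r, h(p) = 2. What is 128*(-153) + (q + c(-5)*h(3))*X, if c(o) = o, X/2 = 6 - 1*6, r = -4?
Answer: -19584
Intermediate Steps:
X = 0 (X = 2*(6 - 1*6) = 2*(6 - 6) = 2*0 = 0)
q = -24 (q = 6*(-4) = -24)
128*(-153) + (q + c(-5)*h(3))*X = 128*(-153) + (-24 - 5*2)*0 = -19584 + (-24 - 10)*0 = -19584 - 34*0 = -19584 + 0 = -19584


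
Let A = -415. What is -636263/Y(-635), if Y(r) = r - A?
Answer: 636263/220 ≈ 2892.1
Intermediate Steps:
Y(r) = 415 + r (Y(r) = r - 1*(-415) = r + 415 = 415 + r)
-636263/Y(-635) = -636263/(415 - 635) = -636263/(-220) = -636263*(-1/220) = 636263/220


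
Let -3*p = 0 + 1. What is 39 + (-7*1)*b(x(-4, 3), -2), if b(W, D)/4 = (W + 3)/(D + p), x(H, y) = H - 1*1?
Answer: 15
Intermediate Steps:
p = -1/3 (p = -(0 + 1)/3 = -1/3*1 = -1/3 ≈ -0.33333)
x(H, y) = -1 + H (x(H, y) = H - 1 = -1 + H)
b(W, D) = 4*(3 + W)/(-1/3 + D) (b(W, D) = 4*((W + 3)/(D - 1/3)) = 4*((3 + W)/(-1/3 + D)) = 4*(3 + W)/(-1/3 + D))
39 + (-7*1)*b(x(-4, 3), -2) = 39 + (-7*1)*(12*(3 + (-1 - 4))/(-1 + 3*(-2))) = 39 - 84*(3 - 5)/(-1 - 6) = 39 - 84*(-2)/(-7) = 39 - 84*(-1)*(-2)/7 = 39 - 7*24/7 = 39 - 24 = 15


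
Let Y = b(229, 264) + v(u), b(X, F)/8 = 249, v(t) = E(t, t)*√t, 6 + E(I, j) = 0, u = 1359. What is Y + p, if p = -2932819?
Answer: -2930827 - 18*√151 ≈ -2.9310e+6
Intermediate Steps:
E(I, j) = -6 (E(I, j) = -6 + 0 = -6)
v(t) = -6*√t
b(X, F) = 1992 (b(X, F) = 8*249 = 1992)
Y = 1992 - 18*√151 ≈ 1770.8
Y + p = (1992 - 18*√151) - 2932819 = -2930827 - 18*√151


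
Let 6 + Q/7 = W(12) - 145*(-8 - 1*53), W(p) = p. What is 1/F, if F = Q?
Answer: 1/61957 ≈ 1.6140e-5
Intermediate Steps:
Q = 61957 (Q = -42 + 7*(12 - 145*(-8 - 1*53)) = -42 + 7*(12 - 145*(-8 - 53)) = -42 + 7*(12 - 145*(-61)) = -42 + 7*(12 + 8845) = -42 + 7*8857 = -42 + 61999 = 61957)
F = 61957
1/F = 1/61957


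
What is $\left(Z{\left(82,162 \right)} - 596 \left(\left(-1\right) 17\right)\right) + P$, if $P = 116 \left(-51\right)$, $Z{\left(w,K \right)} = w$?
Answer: $4298$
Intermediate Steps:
$P = -5916$
$\left(Z{\left(82,162 \right)} - 596 \left(\left(-1\right) 17\right)\right) + P = \left(82 - 596 \left(\left(-1\right) 17\right)\right) - 5916 = \left(82 - -10132\right) - 5916 = \left(82 + 10132\right) - 5916 = 10214 - 5916 = 4298$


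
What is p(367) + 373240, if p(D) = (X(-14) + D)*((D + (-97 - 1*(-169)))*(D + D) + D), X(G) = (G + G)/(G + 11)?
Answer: 121775739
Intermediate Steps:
X(G) = 2*G/(11 + G) (X(G) = (2*G)/(11 + G) = 2*G/(11 + G))
p(D) = (28/3 + D)*(D + 2*D*(72 + D)) (p(D) = (2*(-14)/(11 - 14) + D)*((D + (-97 - 1*(-169)))*(D + D) + D) = (2*(-14)/(-3) + D)*((D + (-97 + 169))*(2*D) + D) = (2*(-14)*(-1/3) + D)*((D + 72)*(2*D) + D) = (28/3 + D)*((72 + D)*(2*D) + D) = (28/3 + D)*(2*D*(72 + D) + D) = (28/3 + D)*(D + 2*D*(72 + D)))
p(367) + 373240 = (1/3)*367*(4060 + 6*367**2 + 491*367) + 373240 = (1/3)*367*(4060 + 6*134689 + 180197) + 373240 = (1/3)*367*(4060 + 808134 + 180197) + 373240 = (1/3)*367*992391 + 373240 = 121402499 + 373240 = 121775739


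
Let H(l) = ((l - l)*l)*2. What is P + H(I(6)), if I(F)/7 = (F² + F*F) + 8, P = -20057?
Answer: -20057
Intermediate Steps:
I(F) = 56 + 14*F² (I(F) = 7*((F² + F*F) + 8) = 7*((F² + F²) + 8) = 7*(2*F² + 8) = 7*(8 + 2*F²) = 56 + 14*F²)
H(l) = 0 (H(l) = (0*l)*2 = 0*2 = 0)
P + H(I(6)) = -20057 + 0 = -20057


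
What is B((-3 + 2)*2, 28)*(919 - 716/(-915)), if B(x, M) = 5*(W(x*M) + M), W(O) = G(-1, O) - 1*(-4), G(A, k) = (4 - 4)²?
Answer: 26931232/183 ≈ 1.4717e+5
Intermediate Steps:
G(A, k) = 0 (G(A, k) = 0² = 0)
W(O) = 4 (W(O) = 0 - 1*(-4) = 0 + 4 = 4)
B(x, M) = 20 + 5*M (B(x, M) = 5*(4 + M) = 20 + 5*M)
B((-3 + 2)*2, 28)*(919 - 716/(-915)) = (20 + 5*28)*(919 - 716/(-915)) = (20 + 140)*(919 - 716*(-1/915)) = 160*(919 + 716/915) = 160*(841601/915) = 26931232/183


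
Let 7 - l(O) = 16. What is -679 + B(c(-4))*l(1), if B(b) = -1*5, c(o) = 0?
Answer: -634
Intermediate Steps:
l(O) = -9 (l(O) = 7 - 1*16 = 7 - 16 = -9)
B(b) = -5
-679 + B(c(-4))*l(1) = -679 - 5*(-9) = -679 + 45 = -634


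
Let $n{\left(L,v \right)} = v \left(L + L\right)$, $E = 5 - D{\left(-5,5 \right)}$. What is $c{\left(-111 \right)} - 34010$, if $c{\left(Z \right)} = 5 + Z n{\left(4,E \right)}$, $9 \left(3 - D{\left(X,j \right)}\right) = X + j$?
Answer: $-35781$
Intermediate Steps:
$D{\left(X,j \right)} = 3 - \frac{X}{9} - \frac{j}{9}$ ($D{\left(X,j \right)} = 3 - \frac{X + j}{9} = 3 - \left(\frac{X}{9} + \frac{j}{9}\right) = 3 - \frac{X}{9} - \frac{j}{9}$)
$E = 2$ ($E = 5 - \left(3 - - \frac{5}{9} - \frac{5}{9}\right) = 5 - \left(3 + \frac{5}{9} - \frac{5}{9}\right) = 5 - 3 = 2$)
$n{\left(L,v \right)} = 2 L v$ ($n{\left(L,v \right)} = v 2 L = 2 L v$)
$c{\left(Z \right)} = 5 + 16 Z$ ($c{\left(Z \right)} = 5 + Z 2 \cdot 4 \cdot 2 = 5 + Z 16 = 5 + 16 Z$)
$c{\left(-111 \right)} - 34010 = \left(5 + 16 \left(-111\right)\right) - 34010 = \left(5 - 1776\right) - 34010 = -1771 - 34010 = -35781$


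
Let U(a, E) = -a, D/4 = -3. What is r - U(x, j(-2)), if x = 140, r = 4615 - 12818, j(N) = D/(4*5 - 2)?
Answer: -8063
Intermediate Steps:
D = -12 (D = 4*(-3) = -12)
j(N) = -⅔ (j(N) = -12/(4*5 - 2) = -12/(20 - 2) = -12/18 = -12*1/18 = -⅔)
r = -8203
r - U(x, j(-2)) = -8203 - (-1)*140 = -8203 - 1*(-140) = -8203 + 140 = -8063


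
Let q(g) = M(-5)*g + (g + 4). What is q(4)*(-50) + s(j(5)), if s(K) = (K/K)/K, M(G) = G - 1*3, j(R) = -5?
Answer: 5999/5 ≈ 1199.8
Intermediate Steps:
M(G) = -3 + G (M(G) = G - 3 = -3 + G)
s(K) = 1/K
q(g) = 4 - 7*g (q(g) = (-3 - 5)*g + (g + 4) = -8*g + (4 + g) = 4 - 7*g)
q(4)*(-50) + s(j(5)) = (4 - 7*4)*(-50) + 1/(-5) = (4 - 28)*(-50) - ⅕ = -24*(-50) - ⅕ = 1200 - ⅕ = 5999/5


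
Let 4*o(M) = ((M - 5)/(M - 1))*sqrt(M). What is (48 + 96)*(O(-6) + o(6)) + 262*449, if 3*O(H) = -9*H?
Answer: 120230 + 36*sqrt(6)/5 ≈ 1.2025e+5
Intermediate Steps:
O(H) = -3*H (O(H) = (-9*H)/3 = -3*H)
o(M) = sqrt(M)*(-5 + M)/(4*(-1 + M)) (o(M) = (((M - 5)/(M - 1))*sqrt(M))/4 = (((-5 + M)/(-1 + M))*sqrt(M))/4 = (sqrt(M)*(-5 + M)/(-1 + M))/4 = sqrt(M)*(-5 + M)/(4*(-1 + M)))
(48 + 96)*(O(-6) + o(6)) + 262*449 = (48 + 96)*(-3*(-6) + sqrt(6)*(-5 + 6)/(4*(-1 + 6))) + 262*449 = 144*(18 + (1/4)*sqrt(6)*1/5) + 117638 = 144*(18 + (1/4)*sqrt(6)*(1/5)*1) + 117638 = 144*(18 + sqrt(6)/20) + 117638 = (2592 + 36*sqrt(6)/5) + 117638 = 120230 + 36*sqrt(6)/5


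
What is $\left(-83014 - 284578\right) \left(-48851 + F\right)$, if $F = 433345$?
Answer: $-141336918448$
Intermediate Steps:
$\left(-83014 - 284578\right) \left(-48851 + F\right) = \left(-83014 - 284578\right) \left(-48851 + 433345\right) = \left(-367592\right) 384494 = -141336918448$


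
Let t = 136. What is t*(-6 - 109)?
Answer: -15640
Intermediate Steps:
t*(-6 - 109) = 136*(-6 - 109) = 136*(-115) = -15640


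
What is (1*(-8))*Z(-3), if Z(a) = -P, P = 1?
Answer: 8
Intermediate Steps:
Z(a) = -1 (Z(a) = -1*1 = -1)
(1*(-8))*Z(-3) = (1*(-8))*(-1) = -8*(-1) = 8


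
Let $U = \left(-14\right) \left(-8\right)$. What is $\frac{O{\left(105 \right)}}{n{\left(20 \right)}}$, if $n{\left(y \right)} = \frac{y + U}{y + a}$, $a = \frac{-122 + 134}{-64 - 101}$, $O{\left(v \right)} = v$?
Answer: $\frac{1918}{121} \approx 15.851$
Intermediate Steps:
$U = 112$
$a = - \frac{4}{55}$ ($a = \frac{12}{-165} = 12 \left(- \frac{1}{165}\right) = - \frac{4}{55} \approx -0.072727$)
$n{\left(y \right)} = \frac{112 + y}{- \frac{4}{55} + y}$ ($n{\left(y \right)} = \frac{y + 112}{y - \frac{4}{55}} = \frac{112 + y}{- \frac{4}{55} + y}$)
$\frac{O{\left(105 \right)}}{n{\left(20 \right)}} = \frac{105}{55 \frac{1}{-4 + 55 \cdot 20} \left(112 + 20\right)} = \frac{105}{55 \frac{1}{-4 + 1100} \cdot 132} = \frac{105}{55 \cdot \frac{1}{1096} \cdot 132} = \frac{105}{\frac{1815}{274}} = 105 \cdot \frac{274}{1815} = \frac{1918}{121}$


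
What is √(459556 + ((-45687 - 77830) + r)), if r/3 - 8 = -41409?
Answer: 2*√52959 ≈ 460.26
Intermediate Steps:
r = -124203 (r = 24 + 3*(-41409) = 24 - 124227 = -124203)
√(459556 + ((-45687 - 77830) + r)) = √(459556 + ((-45687 - 77830) - 124203)) = √(459556 + (-123517 - 124203)) = √(459556 - 247720) = √211836 = 2*√52959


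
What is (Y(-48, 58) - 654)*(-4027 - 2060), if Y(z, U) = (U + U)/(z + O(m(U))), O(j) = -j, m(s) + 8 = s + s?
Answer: 51810515/13 ≈ 3.9854e+6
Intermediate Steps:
m(s) = -8 + 2*s (m(s) = -8 + (s + s) = -8 + 2*s)
Y(z, U) = 2*U/(8 + z - 2*U) (Y(z, U) = (U + U)/(z - (-8 + 2*U)) = (2*U)/(z + (8 - 2*U)) = (2*U)/(8 + z - 2*U) = 2*U/(8 + z - 2*U))
(Y(-48, 58) - 654)*(-4027 - 2060) = (2*58/(8 - 48 - 2*58) - 654)*(-4027 - 2060) = (2*58/(8 - 48 - 116) - 654)*(-6087) = (2*58/(-156) - 654)*(-6087) = (2*58*(-1/156) - 654)*(-6087) = (-29/39 - 654)*(-6087) = -25535/39*(-6087) = 51810515/13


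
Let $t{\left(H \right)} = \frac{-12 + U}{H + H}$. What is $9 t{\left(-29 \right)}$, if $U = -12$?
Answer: $\frac{108}{29} \approx 3.7241$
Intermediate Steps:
$t{\left(H \right)} = - \frac{12}{H}$ ($t{\left(H \right)} = \frac{-12 - 12}{H + H} = - \frac{24}{2 H} = - 24 \frac{1}{2 H} = - \frac{12}{H}$)
$9 t{\left(-29 \right)} = 9 \left(- \frac{12}{-29}\right) = 9 \left(\left(-12\right) \left(- \frac{1}{29}\right)\right) = 9 \cdot \frac{12}{29} = \frac{108}{29}$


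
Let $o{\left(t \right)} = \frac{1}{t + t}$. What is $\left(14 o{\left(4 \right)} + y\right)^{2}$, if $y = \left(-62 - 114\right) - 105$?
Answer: $\frac{1247689}{16} \approx 77981.0$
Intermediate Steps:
$o{\left(t \right)} = \frac{1}{2 t}$
$y = -281$ ($y = \left(-62 - 114\right) - 105 = -176 - 105 = -281$)
$\left(14 o{\left(4 \right)} + y\right)^{2} = \left(14 \frac{1}{2 \cdot 4} - 281\right)^{2} = \left(14 \cdot \frac{1}{2} \cdot \frac{1}{4} - 281\right)^{2} = \left(14 \cdot \frac{1}{8} - 281\right)^{2} = \left(\frac{7}{4} - 281\right)^{2} = \left(- \frac{1117}{4}\right)^{2} = \frac{1247689}{16}$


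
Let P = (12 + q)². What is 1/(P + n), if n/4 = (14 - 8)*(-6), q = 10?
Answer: 1/340 ≈ 0.0029412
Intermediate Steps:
n = -144 (n = 4*((14 - 8)*(-6)) = 4*(6*(-6)) = 4*(-36) = -144)
P = 484 (P = (12 + 10)² = 22² = 484)
1/(P + n) = 1/(484 - 144) = 1/340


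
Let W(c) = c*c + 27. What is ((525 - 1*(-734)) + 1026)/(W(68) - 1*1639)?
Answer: 2285/3012 ≈ 0.75863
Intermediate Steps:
W(c) = 27 + c² (W(c) = c² + 27 = 27 + c²)
((525 - 1*(-734)) + 1026)/(W(68) - 1*1639) = ((525 - 1*(-734)) + 1026)/((27 + 68²) - 1*1639) = ((525 + 734) + 1026)/((27 + 4624) - 1639) = (1259 + 1026)/(4651 - 1639) = 2285/3012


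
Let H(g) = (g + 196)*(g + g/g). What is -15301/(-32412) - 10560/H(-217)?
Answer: -3789797/2041956 ≈ -1.8560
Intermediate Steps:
H(g) = (1 + g)*(196 + g) (H(g) = (196 + g)*(g + 1) = (196 + g)*(1 + g) = (1 + g)*(196 + g))
-15301/(-32412) - 10560/H(-217) = -15301/(-32412) - 10560/(196 + (-217)**2 + 197*(-217)) = -15301*(-1/32412) - 10560/(196 + 47089 - 42749) = 15301/32412 - 10560/4536 = 15301/32412 - 10560*1/4536 = 15301/32412 - 440/189 = -3789797/2041956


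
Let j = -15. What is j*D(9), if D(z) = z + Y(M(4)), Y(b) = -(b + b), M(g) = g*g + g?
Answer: 465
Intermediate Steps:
M(g) = g + g**2 (M(g) = g**2 + g = g + g**2)
Y(b) = -2*b
D(z) = -40 + z (D(z) = z - 8*(1 + 4) = z - 8*5 = z - 2*20 = z - 40 = -40 + z)
j*D(9) = -15*(-40 + 9) = -15*(-31) = 465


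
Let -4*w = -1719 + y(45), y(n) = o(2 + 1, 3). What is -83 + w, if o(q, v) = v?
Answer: 346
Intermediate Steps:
y(n) = 3
w = 429 (w = -(-1719 + 3)/4 = -¼*(-1716) = 429)
-83 + w = -83 + 429 = 346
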